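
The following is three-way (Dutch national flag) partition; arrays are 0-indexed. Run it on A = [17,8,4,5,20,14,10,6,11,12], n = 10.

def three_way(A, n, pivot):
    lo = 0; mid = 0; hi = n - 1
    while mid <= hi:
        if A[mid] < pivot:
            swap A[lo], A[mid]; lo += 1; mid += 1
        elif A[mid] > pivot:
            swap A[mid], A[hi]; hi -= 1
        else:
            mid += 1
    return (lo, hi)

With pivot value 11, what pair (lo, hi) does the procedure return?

pivot = 11; lo=0, mid=0, hi=9
A[mid]=17>11: swap A[0],A[9]; hi=8 → [12,8,4,5,20,14,10,6,11,17]
A[mid]=12>11: swap A[0],A[8]; hi=7 → [11,8,4,5,20,14,10,6,12,17]
A[mid]=11=11: mid=1
A[mid]=8<11: swap A[0],A[1]; lo=1,mid=2 → [8,11,4,5,20,14,10,6,12,17]
A[mid]=4<11: swap A[1],A[2]; lo=2,mid=3 → [8,4,11,5,20,14,10,6,12,17]
A[mid]=5<11: swap A[2],A[3]; lo=3,mid=4 → [8,4,5,11,20,14,10,6,12,17]
A[mid]=20>11: swap A[4],A[7]; hi=6 → [8,4,5,11,6,14,10,20,12,17]
A[mid]=6<11: swap A[3],A[4]; lo=4,mid=5 → [8,4,5,6,11,14,10,20,12,17]
A[mid]=14>11: swap A[5],A[6]; hi=5 → [8,4,5,6,11,10,14,20,12,17]
A[mid]=10<11: swap A[4],A[5]; lo=5,mid=6 → [8,4,5,6,10,11,14,20,12,17]
end: lo=5, hi=5; A = [8,4,5,6,10,11,14,20,12,17]

(5, 5)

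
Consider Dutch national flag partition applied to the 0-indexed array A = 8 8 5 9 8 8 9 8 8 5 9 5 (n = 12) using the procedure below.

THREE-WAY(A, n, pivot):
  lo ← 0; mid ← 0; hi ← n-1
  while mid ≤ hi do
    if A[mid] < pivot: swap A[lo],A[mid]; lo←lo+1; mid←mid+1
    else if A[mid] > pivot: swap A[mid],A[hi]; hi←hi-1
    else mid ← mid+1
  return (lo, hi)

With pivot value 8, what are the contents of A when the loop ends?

5 5 5 8 8 8 8 8 8 9 9 9

lo=0 mid=0 hi=11
8=8: mid=1
8=8: mid=2
5<8: swap(0,2), lo=1 mid=3 ⇒ 5 8 8 9 8 8 9 8 8 5 9 5
9>8: swap(3,11), hi=10 ⇒ 5 8 8 5 8 8 9 8 8 5 9 9
5<8: swap(1,3), lo=2 mid=4 ⇒ 5 5 8 8 8 8 9 8 8 5 9 9
8=8: mid=5
8=8: mid=6
9>8: swap(6,10), hi=9 ⇒ 5 5 8 8 8 8 9 8 8 5 9 9
9>8: swap(6,9), hi=8 ⇒ 5 5 8 8 8 8 5 8 8 9 9 9
5<8: swap(2,6), lo=3 mid=7 ⇒ 5 5 5 8 8 8 8 8 8 9 9 9
8=8: mid=8
8=8: mid=9
done. lo=3 hi=8; A=5 5 5 8 8 8 8 8 8 9 9 9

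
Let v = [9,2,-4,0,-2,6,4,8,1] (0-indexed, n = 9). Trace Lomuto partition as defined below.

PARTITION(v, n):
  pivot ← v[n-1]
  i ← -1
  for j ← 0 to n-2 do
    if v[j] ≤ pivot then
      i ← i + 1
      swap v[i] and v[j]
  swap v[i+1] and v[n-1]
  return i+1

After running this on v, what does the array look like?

[-4,0,-2,1,9,6,4,8,2]

pivot = v[8] = 1; i = -1
j=0: v[0]=9 > 1 → no swap
j=1: v[1]=2 > 1 → no swap
j=2: v[2]=-4 ≤ 1 → i=0, swap v[0],v[2] → [-4,2,9,0,-2,6,4,8,1]
j=3: v[3]=0 ≤ 1 → i=1, swap v[1],v[3] → [-4,0,9,2,-2,6,4,8,1]
j=4: v[4]=-2 ≤ 1 → i=2, swap v[2],v[4] → [-4,0,-2,2,9,6,4,8,1]
j=5: v[5]=6 > 1 → no swap
j=6: v[6]=4 > 1 → no swap
j=7: v[7]=8 > 1 → no swap
final swap v[3],v[8] → [-4,0,-2,1,9,6,4,8,2]; return 3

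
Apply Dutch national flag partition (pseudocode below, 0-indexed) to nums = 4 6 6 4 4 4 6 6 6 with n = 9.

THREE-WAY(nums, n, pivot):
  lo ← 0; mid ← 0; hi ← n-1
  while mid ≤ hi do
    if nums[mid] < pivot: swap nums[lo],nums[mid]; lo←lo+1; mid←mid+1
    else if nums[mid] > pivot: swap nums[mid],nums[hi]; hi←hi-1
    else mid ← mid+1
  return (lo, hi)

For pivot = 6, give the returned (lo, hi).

(4, 8)

pivot = 6; lo=0, mid=0, hi=8
nums[mid]=4<6: swap nums[0],nums[0]; lo=1,mid=1 → 4 6 6 4 4 4 6 6 6
nums[mid]=6=6: mid=2
nums[mid]=6=6: mid=3
nums[mid]=4<6: swap nums[1],nums[3]; lo=2,mid=4 → 4 4 6 6 4 4 6 6 6
nums[mid]=4<6: swap nums[2],nums[4]; lo=3,mid=5 → 4 4 4 6 6 4 6 6 6
nums[mid]=4<6: swap nums[3],nums[5]; lo=4,mid=6 → 4 4 4 4 6 6 6 6 6
nums[mid]=6=6: mid=7
nums[mid]=6=6: mid=8
nums[mid]=6=6: mid=9
end: lo=4, hi=8; nums = 4 4 4 4 6 6 6 6 6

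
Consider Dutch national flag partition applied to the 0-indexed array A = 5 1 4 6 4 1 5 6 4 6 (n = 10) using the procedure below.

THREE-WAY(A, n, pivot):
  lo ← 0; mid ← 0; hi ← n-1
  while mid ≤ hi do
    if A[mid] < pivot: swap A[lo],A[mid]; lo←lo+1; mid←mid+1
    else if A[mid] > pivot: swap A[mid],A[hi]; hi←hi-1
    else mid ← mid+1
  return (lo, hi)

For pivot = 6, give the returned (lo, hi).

(7, 9)

pivot = 6; lo=0, mid=0, hi=9
A[mid]=5<6: swap A[0],A[0]; lo=1,mid=1 → 5 1 4 6 4 1 5 6 4 6
A[mid]=1<6: swap A[1],A[1]; lo=2,mid=2 → 5 1 4 6 4 1 5 6 4 6
A[mid]=4<6: swap A[2],A[2]; lo=3,mid=3 → 5 1 4 6 4 1 5 6 4 6
A[mid]=6=6: mid=4
A[mid]=4<6: swap A[3],A[4]; lo=4,mid=5 → 5 1 4 4 6 1 5 6 4 6
A[mid]=1<6: swap A[4],A[5]; lo=5,mid=6 → 5 1 4 4 1 6 5 6 4 6
A[mid]=5<6: swap A[5],A[6]; lo=6,mid=7 → 5 1 4 4 1 5 6 6 4 6
A[mid]=6=6: mid=8
A[mid]=4<6: swap A[6],A[8]; lo=7,mid=9 → 5 1 4 4 1 5 4 6 6 6
A[mid]=6=6: mid=10
end: lo=7, hi=9; A = 5 1 4 4 1 5 4 6 6 6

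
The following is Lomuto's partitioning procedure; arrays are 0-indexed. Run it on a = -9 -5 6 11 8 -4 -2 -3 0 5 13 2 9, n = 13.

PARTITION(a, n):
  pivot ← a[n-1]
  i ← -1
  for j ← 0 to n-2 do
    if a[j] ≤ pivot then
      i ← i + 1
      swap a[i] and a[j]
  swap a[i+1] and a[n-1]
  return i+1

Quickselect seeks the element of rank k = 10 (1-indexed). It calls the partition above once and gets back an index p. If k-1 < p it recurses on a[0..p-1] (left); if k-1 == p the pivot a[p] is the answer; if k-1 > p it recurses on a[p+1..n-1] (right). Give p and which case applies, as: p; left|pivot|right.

pivot = a[12] = 9; i = -1
j=0: a[0]=-9 ≤ 9 → i=0, swap a[0],a[0] (no change) → -9 -5 6 11 8 -4 -2 -3 0 5 13 2 9
j=1: a[1]=-5 ≤ 9 → i=1, swap a[1],a[1] (no change) → -9 -5 6 11 8 -4 -2 -3 0 5 13 2 9
j=2: a[2]=6 ≤ 9 → i=2, swap a[2],a[2] (no change) → -9 -5 6 11 8 -4 -2 -3 0 5 13 2 9
j=3: a[3]=11 > 9 → no swap
j=4: a[4]=8 ≤ 9 → i=3, swap a[3],a[4] → -9 -5 6 8 11 -4 -2 -3 0 5 13 2 9
j=5: a[5]=-4 ≤ 9 → i=4, swap a[4],a[5] → -9 -5 6 8 -4 11 -2 -3 0 5 13 2 9
j=6: a[6]=-2 ≤ 9 → i=5, swap a[5],a[6] → -9 -5 6 8 -4 -2 11 -3 0 5 13 2 9
j=7: a[7]=-3 ≤ 9 → i=6, swap a[6],a[7] → -9 -5 6 8 -4 -2 -3 11 0 5 13 2 9
j=8: a[8]=0 ≤ 9 → i=7, swap a[7],a[8] → -9 -5 6 8 -4 -2 -3 0 11 5 13 2 9
j=9: a[9]=5 ≤ 9 → i=8, swap a[8],a[9] → -9 -5 6 8 -4 -2 -3 0 5 11 13 2 9
j=10: a[10]=13 > 9 → no swap
j=11: a[11]=2 ≤ 9 → i=9, swap a[9],a[11] → -9 -5 6 8 -4 -2 -3 0 5 2 13 11 9
final swap a[10],a[12] → -9 -5 6 8 -4 -2 -3 0 5 2 9 11 13; return 10
p = 10; k-1 = 9 < 10 ⇒ left

10; left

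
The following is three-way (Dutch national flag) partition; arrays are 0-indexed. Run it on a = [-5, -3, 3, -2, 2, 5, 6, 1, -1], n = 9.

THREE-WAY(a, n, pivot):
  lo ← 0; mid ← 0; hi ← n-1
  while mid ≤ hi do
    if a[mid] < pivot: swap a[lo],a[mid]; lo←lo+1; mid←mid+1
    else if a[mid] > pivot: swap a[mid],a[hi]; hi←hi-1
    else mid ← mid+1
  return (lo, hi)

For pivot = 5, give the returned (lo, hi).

(7, 7)

pivot = 5; lo=0, mid=0, hi=8
a[mid]=-5<5: swap a[0],a[0]; lo=1,mid=1 → [-5, -3, 3, -2, 2, 5, 6, 1, -1]
a[mid]=-3<5: swap a[1],a[1]; lo=2,mid=2 → [-5, -3, 3, -2, 2, 5, 6, 1, -1]
a[mid]=3<5: swap a[2],a[2]; lo=3,mid=3 → [-5, -3, 3, -2, 2, 5, 6, 1, -1]
a[mid]=-2<5: swap a[3],a[3]; lo=4,mid=4 → [-5, -3, 3, -2, 2, 5, 6, 1, -1]
a[mid]=2<5: swap a[4],a[4]; lo=5,mid=5 → [-5, -3, 3, -2, 2, 5, 6, 1, -1]
a[mid]=5=5: mid=6
a[mid]=6>5: swap a[6],a[8]; hi=7 → [-5, -3, 3, -2, 2, 5, -1, 1, 6]
a[mid]=-1<5: swap a[5],a[6]; lo=6,mid=7 → [-5, -3, 3, -2, 2, -1, 5, 1, 6]
a[mid]=1<5: swap a[6],a[7]; lo=7,mid=8 → [-5, -3, 3, -2, 2, -1, 1, 5, 6]
end: lo=7, hi=7; a = [-5, -3, 3, -2, 2, -1, 1, 5, 6]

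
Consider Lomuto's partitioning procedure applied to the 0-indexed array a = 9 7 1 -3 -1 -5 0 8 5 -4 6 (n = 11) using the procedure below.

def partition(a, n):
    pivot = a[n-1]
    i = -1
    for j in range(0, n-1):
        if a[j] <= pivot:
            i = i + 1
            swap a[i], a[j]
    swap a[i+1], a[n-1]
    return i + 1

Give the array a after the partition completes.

1 -3 -1 -5 0 5 -4 6 7 9 8

pivot=6, i=-1
j=0: 9>6, skip
j=1: 7>6, skip
j=2: 1≤6, i=0, swap(0,2) ⇒ 1 7 9 -3 -1 -5 0 8 5 -4 6
j=3: -3≤6, i=1, swap(1,3) ⇒ 1 -3 9 7 -1 -5 0 8 5 -4 6
j=4: -1≤6, i=2, swap(2,4) ⇒ 1 -3 -1 7 9 -5 0 8 5 -4 6
j=5: -5≤6, i=3, swap(3,5) ⇒ 1 -3 -1 -5 9 7 0 8 5 -4 6
j=6: 0≤6, i=4, swap(4,6) ⇒ 1 -3 -1 -5 0 7 9 8 5 -4 6
j=7: 8>6, skip
j=8: 5≤6, i=5, swap(5,8) ⇒ 1 -3 -1 -5 0 5 9 8 7 -4 6
j=9: -4≤6, i=6, swap(6,9) ⇒ 1 -3 -1 -5 0 5 -4 8 7 9 6
swap(7,10) ⇒ 1 -3 -1 -5 0 5 -4 6 7 9 8; return 7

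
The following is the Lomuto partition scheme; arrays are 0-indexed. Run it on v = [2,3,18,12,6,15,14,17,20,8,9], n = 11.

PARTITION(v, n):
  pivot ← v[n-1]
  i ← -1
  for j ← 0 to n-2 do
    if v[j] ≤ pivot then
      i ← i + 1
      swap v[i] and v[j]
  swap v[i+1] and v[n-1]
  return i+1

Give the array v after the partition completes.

[2,3,6,8,9,15,14,17,20,12,18]

pivot = v[10] = 9; i = -1
j=0: v[0]=2 ≤ 9 → i=0, swap v[0],v[0] (no change) → [2,3,18,12,6,15,14,17,20,8,9]
j=1: v[1]=3 ≤ 9 → i=1, swap v[1],v[1] (no change) → [2,3,18,12,6,15,14,17,20,8,9]
j=2: v[2]=18 > 9 → no swap
j=3: v[3]=12 > 9 → no swap
j=4: v[4]=6 ≤ 9 → i=2, swap v[2],v[4] → [2,3,6,12,18,15,14,17,20,8,9]
j=5: v[5]=15 > 9 → no swap
j=6: v[6]=14 > 9 → no swap
j=7: v[7]=17 > 9 → no swap
j=8: v[8]=20 > 9 → no swap
j=9: v[9]=8 ≤ 9 → i=3, swap v[3],v[9] → [2,3,6,8,18,15,14,17,20,12,9]
final swap v[4],v[10] → [2,3,6,8,9,15,14,17,20,12,18]; return 4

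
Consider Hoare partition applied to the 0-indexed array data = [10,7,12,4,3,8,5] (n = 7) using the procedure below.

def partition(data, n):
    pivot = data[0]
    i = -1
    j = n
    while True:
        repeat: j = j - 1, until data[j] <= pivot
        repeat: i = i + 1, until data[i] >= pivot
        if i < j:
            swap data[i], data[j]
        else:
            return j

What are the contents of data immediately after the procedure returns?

pivot = data[0] = 10; i = -1, j = 7
j→6 (data[6]=5≤10), i→0 (data[0]=10≥10); i<j, swap → [5,7,12,4,3,8,10]
j→5 (data[5]=8≤10), i→2 (data[2]=12≥10); i<j, swap → [5,7,8,4,3,12,10]
j→4, i→5; i≥j, return j=4. data = [5,7,8,4,3,12,10]

[5,7,8,4,3,12,10]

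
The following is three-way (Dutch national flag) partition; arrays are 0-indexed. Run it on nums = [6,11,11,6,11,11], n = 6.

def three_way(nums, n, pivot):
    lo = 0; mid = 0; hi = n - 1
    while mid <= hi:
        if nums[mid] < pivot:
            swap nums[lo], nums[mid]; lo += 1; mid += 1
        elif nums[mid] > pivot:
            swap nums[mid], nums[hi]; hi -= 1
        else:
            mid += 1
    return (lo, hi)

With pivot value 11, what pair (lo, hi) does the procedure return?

lo=0 mid=0 hi=5
6<11: swap(0,0), lo=1 mid=1 ⇒ [6,11,11,6,11,11]
11=11: mid=2
11=11: mid=3
6<11: swap(1,3), lo=2 mid=4 ⇒ [6,6,11,11,11,11]
11=11: mid=5
11=11: mid=6
done. lo=2 hi=5; nums=[6,6,11,11,11,11]

(2, 5)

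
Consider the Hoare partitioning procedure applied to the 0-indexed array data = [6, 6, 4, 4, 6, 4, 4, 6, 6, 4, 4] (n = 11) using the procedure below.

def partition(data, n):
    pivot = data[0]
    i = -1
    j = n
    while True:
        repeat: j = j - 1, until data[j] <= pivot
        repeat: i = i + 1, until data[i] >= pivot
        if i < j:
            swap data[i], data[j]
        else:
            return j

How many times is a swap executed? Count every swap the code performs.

pivot=6
j stops at 10 (4), i stops at 0 (6); swap ⇒ [4, 6, 4, 4, 6, 4, 4, 6, 6, 4, 6]
j stops at 9 (4), i stops at 1 (6); swap ⇒ [4, 4, 4, 4, 6, 4, 4, 6, 6, 6, 6]
j stops at 8 (6), i stops at 4 (6); swap ⇒ [4, 4, 4, 4, 6, 4, 4, 6, 6, 6, 6]
j stops at 7, i stops at 7; i≥j ⇒ return 7. data=[4, 4, 4, 4, 6, 4, 4, 6, 6, 6, 6]

3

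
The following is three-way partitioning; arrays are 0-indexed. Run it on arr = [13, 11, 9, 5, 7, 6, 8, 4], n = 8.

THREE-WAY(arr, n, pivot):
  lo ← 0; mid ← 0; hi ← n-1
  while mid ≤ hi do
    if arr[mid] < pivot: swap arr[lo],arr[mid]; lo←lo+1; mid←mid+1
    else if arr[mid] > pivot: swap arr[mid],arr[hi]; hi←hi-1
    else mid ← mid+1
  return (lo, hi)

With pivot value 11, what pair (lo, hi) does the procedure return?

(6, 6)

pivot = 11; lo=0, mid=0, hi=7
arr[mid]=13>11: swap arr[0],arr[7]; hi=6 → [4, 11, 9, 5, 7, 6, 8, 13]
arr[mid]=4<11: swap arr[0],arr[0]; lo=1,mid=1 → [4, 11, 9, 5, 7, 6, 8, 13]
arr[mid]=11=11: mid=2
arr[mid]=9<11: swap arr[1],arr[2]; lo=2,mid=3 → [4, 9, 11, 5, 7, 6, 8, 13]
arr[mid]=5<11: swap arr[2],arr[3]; lo=3,mid=4 → [4, 9, 5, 11, 7, 6, 8, 13]
arr[mid]=7<11: swap arr[3],arr[4]; lo=4,mid=5 → [4, 9, 5, 7, 11, 6, 8, 13]
arr[mid]=6<11: swap arr[4],arr[5]; lo=5,mid=6 → [4, 9, 5, 7, 6, 11, 8, 13]
arr[mid]=8<11: swap arr[5],arr[6]; lo=6,mid=7 → [4, 9, 5, 7, 6, 8, 11, 13]
end: lo=6, hi=6; arr = [4, 9, 5, 7, 6, 8, 11, 13]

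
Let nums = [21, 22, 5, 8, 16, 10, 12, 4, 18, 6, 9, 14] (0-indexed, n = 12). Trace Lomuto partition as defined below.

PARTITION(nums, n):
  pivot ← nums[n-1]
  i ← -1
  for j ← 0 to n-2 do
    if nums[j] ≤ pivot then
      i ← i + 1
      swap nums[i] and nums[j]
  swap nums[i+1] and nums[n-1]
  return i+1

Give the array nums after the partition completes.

[5, 8, 10, 12, 4, 6, 9, 14, 18, 21, 22, 16]

pivot = nums[11] = 14; i = -1
j=0: nums[0]=21 > 14 → no swap
j=1: nums[1]=22 > 14 → no swap
j=2: nums[2]=5 ≤ 14 → i=0, swap nums[0],nums[2] → [5, 22, 21, 8, 16, 10, 12, 4, 18, 6, 9, 14]
j=3: nums[3]=8 ≤ 14 → i=1, swap nums[1],nums[3] → [5, 8, 21, 22, 16, 10, 12, 4, 18, 6, 9, 14]
j=4: nums[4]=16 > 14 → no swap
j=5: nums[5]=10 ≤ 14 → i=2, swap nums[2],nums[5] → [5, 8, 10, 22, 16, 21, 12, 4, 18, 6, 9, 14]
j=6: nums[6]=12 ≤ 14 → i=3, swap nums[3],nums[6] → [5, 8, 10, 12, 16, 21, 22, 4, 18, 6, 9, 14]
j=7: nums[7]=4 ≤ 14 → i=4, swap nums[4],nums[7] → [5, 8, 10, 12, 4, 21, 22, 16, 18, 6, 9, 14]
j=8: nums[8]=18 > 14 → no swap
j=9: nums[9]=6 ≤ 14 → i=5, swap nums[5],nums[9] → [5, 8, 10, 12, 4, 6, 22, 16, 18, 21, 9, 14]
j=10: nums[10]=9 ≤ 14 → i=6, swap nums[6],nums[10] → [5, 8, 10, 12, 4, 6, 9, 16, 18, 21, 22, 14]
final swap nums[7],nums[11] → [5, 8, 10, 12, 4, 6, 9, 14, 18, 21, 22, 16]; return 7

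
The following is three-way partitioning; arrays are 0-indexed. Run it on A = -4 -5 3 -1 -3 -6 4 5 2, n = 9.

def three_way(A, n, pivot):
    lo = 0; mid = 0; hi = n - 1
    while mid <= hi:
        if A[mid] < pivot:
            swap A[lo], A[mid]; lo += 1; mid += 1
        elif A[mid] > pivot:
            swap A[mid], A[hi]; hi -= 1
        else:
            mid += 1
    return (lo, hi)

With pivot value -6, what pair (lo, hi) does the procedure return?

pivot = -6; lo=0, mid=0, hi=8
A[mid]=-4>-6: swap A[0],A[8]; hi=7 → 2 -5 3 -1 -3 -6 4 5 -4
A[mid]=2>-6: swap A[0],A[7]; hi=6 → 5 -5 3 -1 -3 -6 4 2 -4
A[mid]=5>-6: swap A[0],A[6]; hi=5 → 4 -5 3 -1 -3 -6 5 2 -4
A[mid]=4>-6: swap A[0],A[5]; hi=4 → -6 -5 3 -1 -3 4 5 2 -4
A[mid]=-6=-6: mid=1
A[mid]=-5>-6: swap A[1],A[4]; hi=3 → -6 -3 3 -1 -5 4 5 2 -4
A[mid]=-3>-6: swap A[1],A[3]; hi=2 → -6 -1 3 -3 -5 4 5 2 -4
A[mid]=-1>-6: swap A[1],A[2]; hi=1 → -6 3 -1 -3 -5 4 5 2 -4
A[mid]=3>-6: swap A[1],A[1]; hi=0 → -6 3 -1 -3 -5 4 5 2 -4
end: lo=0, hi=0; A = -6 3 -1 -3 -5 4 5 2 -4

(0, 0)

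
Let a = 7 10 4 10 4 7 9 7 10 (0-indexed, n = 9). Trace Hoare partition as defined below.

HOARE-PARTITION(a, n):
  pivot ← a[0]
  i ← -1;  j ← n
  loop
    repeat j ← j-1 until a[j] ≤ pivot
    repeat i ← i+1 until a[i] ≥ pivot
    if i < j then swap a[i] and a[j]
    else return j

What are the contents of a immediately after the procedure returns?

pivot=7
j stops at 7 (7), i stops at 0 (7); swap ⇒ 7 10 4 10 4 7 9 7 10
j stops at 5 (7), i stops at 1 (10); swap ⇒ 7 7 4 10 4 10 9 7 10
j stops at 4 (4), i stops at 3 (10); swap ⇒ 7 7 4 4 10 10 9 7 10
j stops at 3, i stops at 4; i≥j ⇒ return 3. a=7 7 4 4 10 10 9 7 10

7 7 4 4 10 10 9 7 10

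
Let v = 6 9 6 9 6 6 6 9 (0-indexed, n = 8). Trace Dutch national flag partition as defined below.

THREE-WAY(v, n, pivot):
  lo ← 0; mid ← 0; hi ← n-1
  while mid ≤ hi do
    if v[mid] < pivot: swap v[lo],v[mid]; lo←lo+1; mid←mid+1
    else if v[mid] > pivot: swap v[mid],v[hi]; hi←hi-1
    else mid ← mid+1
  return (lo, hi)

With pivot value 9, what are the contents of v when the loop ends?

6 6 6 6 6 9 9 9

pivot = 9; lo=0, mid=0, hi=7
v[mid]=6<9: swap v[0],v[0]; lo=1,mid=1 → 6 9 6 9 6 6 6 9
v[mid]=9=9: mid=2
v[mid]=6<9: swap v[1],v[2]; lo=2,mid=3 → 6 6 9 9 6 6 6 9
v[mid]=9=9: mid=4
v[mid]=6<9: swap v[2],v[4]; lo=3,mid=5 → 6 6 6 9 9 6 6 9
v[mid]=6<9: swap v[3],v[5]; lo=4,mid=6 → 6 6 6 6 9 9 6 9
v[mid]=6<9: swap v[4],v[6]; lo=5,mid=7 → 6 6 6 6 6 9 9 9
v[mid]=9=9: mid=8
end: lo=5, hi=7; v = 6 6 6 6 6 9 9 9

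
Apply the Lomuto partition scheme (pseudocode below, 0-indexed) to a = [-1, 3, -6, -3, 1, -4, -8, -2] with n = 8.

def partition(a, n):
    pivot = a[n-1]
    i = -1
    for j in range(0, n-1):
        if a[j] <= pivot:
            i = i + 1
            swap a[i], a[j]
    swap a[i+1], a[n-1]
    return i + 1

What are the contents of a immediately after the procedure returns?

[-6, -3, -4, -8, -2, -1, 3, 1]

pivot=-2, i=-1
j=0: -1>-2, skip
j=1: 3>-2, skip
j=2: -6≤-2, i=0, swap(0,2) ⇒ [-6, 3, -1, -3, 1, -4, -8, -2]
j=3: -3≤-2, i=1, swap(1,3) ⇒ [-6, -3, -1, 3, 1, -4, -8, -2]
j=4: 1>-2, skip
j=5: -4≤-2, i=2, swap(2,5) ⇒ [-6, -3, -4, 3, 1, -1, -8, -2]
j=6: -8≤-2, i=3, swap(3,6) ⇒ [-6, -3, -4, -8, 1, -1, 3, -2]
swap(4,7) ⇒ [-6, -3, -4, -8, -2, -1, 3, 1]; return 4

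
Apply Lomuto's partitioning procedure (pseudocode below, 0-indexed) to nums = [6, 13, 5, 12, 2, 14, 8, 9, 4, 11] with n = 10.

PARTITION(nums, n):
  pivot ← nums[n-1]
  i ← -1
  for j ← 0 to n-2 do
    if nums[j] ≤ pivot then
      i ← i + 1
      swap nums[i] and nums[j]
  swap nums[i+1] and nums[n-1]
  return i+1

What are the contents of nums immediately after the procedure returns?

pivot=11, i=-1
j=0: 6≤11, i=0, swap(0,0) ⇒ [6, 13, 5, 12, 2, 14, 8, 9, 4, 11]
j=1: 13>11, skip
j=2: 5≤11, i=1, swap(1,2) ⇒ [6, 5, 13, 12, 2, 14, 8, 9, 4, 11]
j=3: 12>11, skip
j=4: 2≤11, i=2, swap(2,4) ⇒ [6, 5, 2, 12, 13, 14, 8, 9, 4, 11]
j=5: 14>11, skip
j=6: 8≤11, i=3, swap(3,6) ⇒ [6, 5, 2, 8, 13, 14, 12, 9, 4, 11]
j=7: 9≤11, i=4, swap(4,7) ⇒ [6, 5, 2, 8, 9, 14, 12, 13, 4, 11]
j=8: 4≤11, i=5, swap(5,8) ⇒ [6, 5, 2, 8, 9, 4, 12, 13, 14, 11]
swap(6,9) ⇒ [6, 5, 2, 8, 9, 4, 11, 13, 14, 12]; return 6

[6, 5, 2, 8, 9, 4, 11, 13, 14, 12]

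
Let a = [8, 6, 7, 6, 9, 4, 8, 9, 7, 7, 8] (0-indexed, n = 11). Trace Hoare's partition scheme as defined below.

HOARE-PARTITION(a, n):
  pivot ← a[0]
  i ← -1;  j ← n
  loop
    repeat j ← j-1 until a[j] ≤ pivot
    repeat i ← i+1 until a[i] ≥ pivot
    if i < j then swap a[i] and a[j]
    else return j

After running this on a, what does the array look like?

[8, 6, 7, 6, 7, 4, 7, 9, 8, 9, 8]

pivot = a[0] = 8; i = -1, j = 11
j→10 (a[10]=8≤8), i→0 (a[0]=8≥8); i<j, swap → [8, 6, 7, 6, 9, 4, 8, 9, 7, 7, 8]
j→9 (a[9]=7≤8), i→4 (a[4]=9≥8); i<j, swap → [8, 6, 7, 6, 7, 4, 8, 9, 7, 9, 8]
j→8 (a[8]=7≤8), i→6 (a[6]=8≥8); i<j, swap → [8, 6, 7, 6, 7, 4, 7, 9, 8, 9, 8]
j→6, i→7; i≥j, return j=6. a = [8, 6, 7, 6, 7, 4, 7, 9, 8, 9, 8]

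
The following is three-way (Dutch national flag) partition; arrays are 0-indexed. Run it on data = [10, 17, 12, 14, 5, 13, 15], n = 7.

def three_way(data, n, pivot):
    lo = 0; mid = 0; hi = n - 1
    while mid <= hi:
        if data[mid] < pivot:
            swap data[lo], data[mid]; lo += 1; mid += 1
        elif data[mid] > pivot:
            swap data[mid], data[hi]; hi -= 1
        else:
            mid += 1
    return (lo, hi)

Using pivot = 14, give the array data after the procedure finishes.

pivot = 14; lo=0, mid=0, hi=6
data[mid]=10<14: swap data[0],data[0]; lo=1,mid=1 → [10, 17, 12, 14, 5, 13, 15]
data[mid]=17>14: swap data[1],data[6]; hi=5 → [10, 15, 12, 14, 5, 13, 17]
data[mid]=15>14: swap data[1],data[5]; hi=4 → [10, 13, 12, 14, 5, 15, 17]
data[mid]=13<14: swap data[1],data[1]; lo=2,mid=2 → [10, 13, 12, 14, 5, 15, 17]
data[mid]=12<14: swap data[2],data[2]; lo=3,mid=3 → [10, 13, 12, 14, 5, 15, 17]
data[mid]=14=14: mid=4
data[mid]=5<14: swap data[3],data[4]; lo=4,mid=5 → [10, 13, 12, 5, 14, 15, 17]
end: lo=4, hi=4; data = [10, 13, 12, 5, 14, 15, 17]

[10, 13, 12, 5, 14, 15, 17]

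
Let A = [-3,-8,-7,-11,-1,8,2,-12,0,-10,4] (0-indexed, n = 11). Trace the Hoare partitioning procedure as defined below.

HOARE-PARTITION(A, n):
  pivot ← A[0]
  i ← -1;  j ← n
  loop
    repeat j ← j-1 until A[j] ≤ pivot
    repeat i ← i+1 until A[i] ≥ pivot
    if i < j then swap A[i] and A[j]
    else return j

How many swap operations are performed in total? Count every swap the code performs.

2

pivot = A[0] = -3; i = -1, j = 11
j→9 (A[9]=-10≤-3), i→0 (A[0]=-3≥-3); i<j, swap → [-10,-8,-7,-11,-1,8,2,-12,0,-3,4]
j→7 (A[7]=-12≤-3), i→4 (A[4]=-1≥-3); i<j, swap → [-10,-8,-7,-11,-12,8,2,-1,0,-3,4]
j→4, i→5; i≥j, return j=4. A = [-10,-8,-7,-11,-12,8,2,-1,0,-3,4]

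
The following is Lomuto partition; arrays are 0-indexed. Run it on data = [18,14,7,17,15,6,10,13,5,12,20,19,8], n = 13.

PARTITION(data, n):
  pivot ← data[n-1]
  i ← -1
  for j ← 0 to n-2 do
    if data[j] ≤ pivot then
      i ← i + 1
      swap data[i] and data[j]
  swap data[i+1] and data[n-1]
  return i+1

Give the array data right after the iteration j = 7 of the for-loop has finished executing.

pivot = data[12] = 8; i = -1
j=0: data[0]=18 > 8 → no swap
j=1: data[1]=14 > 8 → no swap
j=2: data[2]=7 ≤ 8 → i=0, swap data[0],data[2] → [7,14,18,17,15,6,10,13,5,12,20,19,8]
j=3: data[3]=17 > 8 → no swap
j=4: data[4]=15 > 8 → no swap
j=5: data[5]=6 ≤ 8 → i=1, swap data[1],data[5] → [7,6,18,17,15,14,10,13,5,12,20,19,8]
j=6: data[6]=10 > 8 → no swap
j=7: data[7]=13 > 8 → no swap
(after j=7) data = [7,6,18,17,15,14,10,13,5,12,20,19,8]

[7,6,18,17,15,14,10,13,5,12,20,19,8]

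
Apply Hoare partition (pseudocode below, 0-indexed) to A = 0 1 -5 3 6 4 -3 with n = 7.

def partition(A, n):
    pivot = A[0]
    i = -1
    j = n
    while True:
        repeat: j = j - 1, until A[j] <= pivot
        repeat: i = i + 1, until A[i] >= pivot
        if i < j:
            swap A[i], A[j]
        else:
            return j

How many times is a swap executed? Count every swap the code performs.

2

pivot=0
j stops at 6 (-3), i stops at 0 (0); swap ⇒ -3 1 -5 3 6 4 0
j stops at 2 (-5), i stops at 1 (1); swap ⇒ -3 -5 1 3 6 4 0
j stops at 1, i stops at 2; i≥j ⇒ return 1. A=-3 -5 1 3 6 4 0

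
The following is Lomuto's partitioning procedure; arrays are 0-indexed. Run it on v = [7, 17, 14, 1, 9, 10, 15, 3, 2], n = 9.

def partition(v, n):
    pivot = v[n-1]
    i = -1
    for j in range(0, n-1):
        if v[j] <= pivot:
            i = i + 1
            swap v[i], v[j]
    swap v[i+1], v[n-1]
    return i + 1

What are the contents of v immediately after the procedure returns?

[1, 2, 14, 7, 9, 10, 15, 3, 17]

pivot=2, i=-1
j=0: 7>2, skip
j=1: 17>2, skip
j=2: 14>2, skip
j=3: 1≤2, i=0, swap(0,3) ⇒ [1, 17, 14, 7, 9, 10, 15, 3, 2]
j=4: 9>2, skip
j=5: 10>2, skip
j=6: 15>2, skip
j=7: 3>2, skip
swap(1,8) ⇒ [1, 2, 14, 7, 9, 10, 15, 3, 17]; return 1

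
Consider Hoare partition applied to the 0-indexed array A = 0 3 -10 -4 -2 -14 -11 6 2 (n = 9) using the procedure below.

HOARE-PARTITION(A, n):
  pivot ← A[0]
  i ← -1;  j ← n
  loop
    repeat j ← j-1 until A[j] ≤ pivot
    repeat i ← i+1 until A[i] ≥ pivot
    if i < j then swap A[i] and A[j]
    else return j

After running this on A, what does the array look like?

pivot = A[0] = 0; i = -1, j = 9
j→6 (A[6]=-11≤0), i→0 (A[0]=0≥0); i<j, swap → -11 3 -10 -4 -2 -14 0 6 2
j→5 (A[5]=-14≤0), i→1 (A[1]=3≥0); i<j, swap → -11 -14 -10 -4 -2 3 0 6 2
j→4, i→5; i≥j, return j=4. A = -11 -14 -10 -4 -2 3 0 6 2

-11 -14 -10 -4 -2 3 0 6 2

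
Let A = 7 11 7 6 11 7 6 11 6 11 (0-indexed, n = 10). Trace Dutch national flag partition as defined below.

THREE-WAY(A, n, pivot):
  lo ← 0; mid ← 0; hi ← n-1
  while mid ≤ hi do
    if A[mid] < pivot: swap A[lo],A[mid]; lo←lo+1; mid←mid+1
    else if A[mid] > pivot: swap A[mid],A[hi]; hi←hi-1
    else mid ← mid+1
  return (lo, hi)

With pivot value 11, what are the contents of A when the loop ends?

pivot = 11; lo=0, mid=0, hi=9
A[mid]=7<11: swap A[0],A[0]; lo=1,mid=1 → 7 11 7 6 11 7 6 11 6 11
A[mid]=11=11: mid=2
A[mid]=7<11: swap A[1],A[2]; lo=2,mid=3 → 7 7 11 6 11 7 6 11 6 11
A[mid]=6<11: swap A[2],A[3]; lo=3,mid=4 → 7 7 6 11 11 7 6 11 6 11
A[mid]=11=11: mid=5
A[mid]=7<11: swap A[3],A[5]; lo=4,mid=6 → 7 7 6 7 11 11 6 11 6 11
A[mid]=6<11: swap A[4],A[6]; lo=5,mid=7 → 7 7 6 7 6 11 11 11 6 11
A[mid]=11=11: mid=8
A[mid]=6<11: swap A[5],A[8]; lo=6,mid=9 → 7 7 6 7 6 6 11 11 11 11
A[mid]=11=11: mid=10
end: lo=6, hi=9; A = 7 7 6 7 6 6 11 11 11 11

7 7 6 7 6 6 11 11 11 11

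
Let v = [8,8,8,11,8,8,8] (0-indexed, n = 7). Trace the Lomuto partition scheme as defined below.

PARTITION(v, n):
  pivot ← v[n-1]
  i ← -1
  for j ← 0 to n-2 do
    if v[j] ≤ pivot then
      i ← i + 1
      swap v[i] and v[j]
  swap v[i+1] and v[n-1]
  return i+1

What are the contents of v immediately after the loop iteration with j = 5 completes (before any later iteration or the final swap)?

[8,8,8,8,8,11,8]

pivot=8, i=-1
j=0: 8≤8, i=0, swap(0,0) ⇒ [8,8,8,11,8,8,8]
j=1: 8≤8, i=1, swap(1,1) ⇒ [8,8,8,11,8,8,8]
j=2: 8≤8, i=2, swap(2,2) ⇒ [8,8,8,11,8,8,8]
j=3: 11>8, skip
j=4: 8≤8, i=3, swap(3,4) ⇒ [8,8,8,8,11,8,8]
j=5: 8≤8, i=4, swap(4,5) ⇒ [8,8,8,8,8,11,8]
(after j=5) v = [8,8,8,8,8,11,8]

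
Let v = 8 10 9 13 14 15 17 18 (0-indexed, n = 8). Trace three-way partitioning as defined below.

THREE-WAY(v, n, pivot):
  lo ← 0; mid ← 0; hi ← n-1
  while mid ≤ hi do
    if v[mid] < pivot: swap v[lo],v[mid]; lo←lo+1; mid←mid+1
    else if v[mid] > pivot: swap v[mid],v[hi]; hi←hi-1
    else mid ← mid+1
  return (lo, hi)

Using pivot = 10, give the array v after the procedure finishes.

8 9 10 14 15 17 18 13

pivot = 10; lo=0, mid=0, hi=7
v[mid]=8<10: swap v[0],v[0]; lo=1,mid=1 → 8 10 9 13 14 15 17 18
v[mid]=10=10: mid=2
v[mid]=9<10: swap v[1],v[2]; lo=2,mid=3 → 8 9 10 13 14 15 17 18
v[mid]=13>10: swap v[3],v[7]; hi=6 → 8 9 10 18 14 15 17 13
v[mid]=18>10: swap v[3],v[6]; hi=5 → 8 9 10 17 14 15 18 13
v[mid]=17>10: swap v[3],v[5]; hi=4 → 8 9 10 15 14 17 18 13
v[mid]=15>10: swap v[3],v[4]; hi=3 → 8 9 10 14 15 17 18 13
v[mid]=14>10: swap v[3],v[3]; hi=2 → 8 9 10 14 15 17 18 13
end: lo=2, hi=2; v = 8 9 10 14 15 17 18 13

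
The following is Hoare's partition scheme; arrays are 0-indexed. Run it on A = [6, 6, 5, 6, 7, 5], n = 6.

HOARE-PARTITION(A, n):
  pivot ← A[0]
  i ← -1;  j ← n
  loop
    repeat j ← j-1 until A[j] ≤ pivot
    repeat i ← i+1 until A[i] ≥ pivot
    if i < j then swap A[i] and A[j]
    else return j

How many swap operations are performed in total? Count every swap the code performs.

2

pivot=6
j stops at 5 (5), i stops at 0 (6); swap ⇒ [5, 6, 5, 6, 7, 6]
j stops at 3 (6), i stops at 1 (6); swap ⇒ [5, 6, 5, 6, 7, 6]
j stops at 2, i stops at 3; i≥j ⇒ return 2. A=[5, 6, 5, 6, 7, 6]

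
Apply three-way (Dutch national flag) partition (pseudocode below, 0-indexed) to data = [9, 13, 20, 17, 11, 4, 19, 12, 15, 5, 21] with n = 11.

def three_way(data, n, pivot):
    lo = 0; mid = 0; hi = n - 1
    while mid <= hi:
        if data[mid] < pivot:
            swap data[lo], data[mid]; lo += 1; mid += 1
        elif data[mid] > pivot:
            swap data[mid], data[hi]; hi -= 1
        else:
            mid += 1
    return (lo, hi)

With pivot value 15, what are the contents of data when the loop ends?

[9, 13, 5, 11, 4, 12, 15, 19, 17, 21, 20]

lo=0 mid=0 hi=10
9<15: swap(0,0), lo=1 mid=1 ⇒ [9, 13, 20, 17, 11, 4, 19, 12, 15, 5, 21]
13<15: swap(1,1), lo=2 mid=2 ⇒ [9, 13, 20, 17, 11, 4, 19, 12, 15, 5, 21]
20>15: swap(2,10), hi=9 ⇒ [9, 13, 21, 17, 11, 4, 19, 12, 15, 5, 20]
21>15: swap(2,9), hi=8 ⇒ [9, 13, 5, 17, 11, 4, 19, 12, 15, 21, 20]
5<15: swap(2,2), lo=3 mid=3 ⇒ [9, 13, 5, 17, 11, 4, 19, 12, 15, 21, 20]
17>15: swap(3,8), hi=7 ⇒ [9, 13, 5, 15, 11, 4, 19, 12, 17, 21, 20]
15=15: mid=4
11<15: swap(3,4), lo=4 mid=5 ⇒ [9, 13, 5, 11, 15, 4, 19, 12, 17, 21, 20]
4<15: swap(4,5), lo=5 mid=6 ⇒ [9, 13, 5, 11, 4, 15, 19, 12, 17, 21, 20]
19>15: swap(6,7), hi=6 ⇒ [9, 13, 5, 11, 4, 15, 12, 19, 17, 21, 20]
12<15: swap(5,6), lo=6 mid=7 ⇒ [9, 13, 5, 11, 4, 12, 15, 19, 17, 21, 20]
done. lo=6 hi=6; data=[9, 13, 5, 11, 4, 12, 15, 19, 17, 21, 20]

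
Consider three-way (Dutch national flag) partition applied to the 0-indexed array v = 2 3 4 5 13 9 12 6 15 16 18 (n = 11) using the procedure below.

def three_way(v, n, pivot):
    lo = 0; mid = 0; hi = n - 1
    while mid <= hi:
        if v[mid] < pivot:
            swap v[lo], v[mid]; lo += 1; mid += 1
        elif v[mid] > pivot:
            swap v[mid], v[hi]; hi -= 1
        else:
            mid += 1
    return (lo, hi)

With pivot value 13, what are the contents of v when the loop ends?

lo=0 mid=0 hi=10
2<13: swap(0,0), lo=1 mid=1 ⇒ 2 3 4 5 13 9 12 6 15 16 18
3<13: swap(1,1), lo=2 mid=2 ⇒ 2 3 4 5 13 9 12 6 15 16 18
4<13: swap(2,2), lo=3 mid=3 ⇒ 2 3 4 5 13 9 12 6 15 16 18
5<13: swap(3,3), lo=4 mid=4 ⇒ 2 3 4 5 13 9 12 6 15 16 18
13=13: mid=5
9<13: swap(4,5), lo=5 mid=6 ⇒ 2 3 4 5 9 13 12 6 15 16 18
12<13: swap(5,6), lo=6 mid=7 ⇒ 2 3 4 5 9 12 13 6 15 16 18
6<13: swap(6,7), lo=7 mid=8 ⇒ 2 3 4 5 9 12 6 13 15 16 18
15>13: swap(8,10), hi=9 ⇒ 2 3 4 5 9 12 6 13 18 16 15
18>13: swap(8,9), hi=8 ⇒ 2 3 4 5 9 12 6 13 16 18 15
16>13: swap(8,8), hi=7 ⇒ 2 3 4 5 9 12 6 13 16 18 15
done. lo=7 hi=7; v=2 3 4 5 9 12 6 13 16 18 15

2 3 4 5 9 12 6 13 16 18 15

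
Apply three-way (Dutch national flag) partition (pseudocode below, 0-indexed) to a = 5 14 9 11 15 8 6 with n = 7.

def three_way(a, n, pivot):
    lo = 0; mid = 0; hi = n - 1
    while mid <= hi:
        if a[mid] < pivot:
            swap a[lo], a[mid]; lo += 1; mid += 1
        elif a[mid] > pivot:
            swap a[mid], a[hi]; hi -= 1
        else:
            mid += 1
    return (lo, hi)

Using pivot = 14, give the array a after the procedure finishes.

pivot = 14; lo=0, mid=0, hi=6
a[mid]=5<14: swap a[0],a[0]; lo=1,mid=1 → 5 14 9 11 15 8 6
a[mid]=14=14: mid=2
a[mid]=9<14: swap a[1],a[2]; lo=2,mid=3 → 5 9 14 11 15 8 6
a[mid]=11<14: swap a[2],a[3]; lo=3,mid=4 → 5 9 11 14 15 8 6
a[mid]=15>14: swap a[4],a[6]; hi=5 → 5 9 11 14 6 8 15
a[mid]=6<14: swap a[3],a[4]; lo=4,mid=5 → 5 9 11 6 14 8 15
a[mid]=8<14: swap a[4],a[5]; lo=5,mid=6 → 5 9 11 6 8 14 15
end: lo=5, hi=5; a = 5 9 11 6 8 14 15

5 9 11 6 8 14 15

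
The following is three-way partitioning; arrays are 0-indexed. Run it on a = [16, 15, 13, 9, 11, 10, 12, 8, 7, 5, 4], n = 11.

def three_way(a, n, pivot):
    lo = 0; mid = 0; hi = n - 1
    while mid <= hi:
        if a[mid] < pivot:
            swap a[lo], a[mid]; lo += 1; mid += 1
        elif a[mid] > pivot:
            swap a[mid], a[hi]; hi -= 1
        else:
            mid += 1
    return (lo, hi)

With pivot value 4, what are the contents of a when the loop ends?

lo=0 mid=0 hi=10
16>4: swap(0,10), hi=9 ⇒ [4, 15, 13, 9, 11, 10, 12, 8, 7, 5, 16]
4=4: mid=1
15>4: swap(1,9), hi=8 ⇒ [4, 5, 13, 9, 11, 10, 12, 8, 7, 15, 16]
5>4: swap(1,8), hi=7 ⇒ [4, 7, 13, 9, 11, 10, 12, 8, 5, 15, 16]
7>4: swap(1,7), hi=6 ⇒ [4, 8, 13, 9, 11, 10, 12, 7, 5, 15, 16]
8>4: swap(1,6), hi=5 ⇒ [4, 12, 13, 9, 11, 10, 8, 7, 5, 15, 16]
12>4: swap(1,5), hi=4 ⇒ [4, 10, 13, 9, 11, 12, 8, 7, 5, 15, 16]
10>4: swap(1,4), hi=3 ⇒ [4, 11, 13, 9, 10, 12, 8, 7, 5, 15, 16]
11>4: swap(1,3), hi=2 ⇒ [4, 9, 13, 11, 10, 12, 8, 7, 5, 15, 16]
9>4: swap(1,2), hi=1 ⇒ [4, 13, 9, 11, 10, 12, 8, 7, 5, 15, 16]
13>4: swap(1,1), hi=0 ⇒ [4, 13, 9, 11, 10, 12, 8, 7, 5, 15, 16]
done. lo=0 hi=0; a=[4, 13, 9, 11, 10, 12, 8, 7, 5, 15, 16]

[4, 13, 9, 11, 10, 12, 8, 7, 5, 15, 16]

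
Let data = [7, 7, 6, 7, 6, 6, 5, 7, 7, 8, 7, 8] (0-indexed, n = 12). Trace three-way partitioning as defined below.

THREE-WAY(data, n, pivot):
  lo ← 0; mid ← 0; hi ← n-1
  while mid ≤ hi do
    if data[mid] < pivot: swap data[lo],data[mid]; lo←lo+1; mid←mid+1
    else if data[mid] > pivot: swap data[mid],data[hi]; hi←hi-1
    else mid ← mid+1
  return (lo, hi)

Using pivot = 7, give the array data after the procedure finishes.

[6, 6, 6, 5, 7, 7, 7, 7, 7, 7, 8, 8]

lo=0 mid=0 hi=11
7=7: mid=1
7=7: mid=2
6<7: swap(0,2), lo=1 mid=3 ⇒ [6, 7, 7, 7, 6, 6, 5, 7, 7, 8, 7, 8]
7=7: mid=4
6<7: swap(1,4), lo=2 mid=5 ⇒ [6, 6, 7, 7, 7, 6, 5, 7, 7, 8, 7, 8]
6<7: swap(2,5), lo=3 mid=6 ⇒ [6, 6, 6, 7, 7, 7, 5, 7, 7, 8, 7, 8]
5<7: swap(3,6), lo=4 mid=7 ⇒ [6, 6, 6, 5, 7, 7, 7, 7, 7, 8, 7, 8]
7=7: mid=8
7=7: mid=9
8>7: swap(9,11), hi=10 ⇒ [6, 6, 6, 5, 7, 7, 7, 7, 7, 8, 7, 8]
8>7: swap(9,10), hi=9 ⇒ [6, 6, 6, 5, 7, 7, 7, 7, 7, 7, 8, 8]
7=7: mid=10
done. lo=4 hi=9; data=[6, 6, 6, 5, 7, 7, 7, 7, 7, 7, 8, 8]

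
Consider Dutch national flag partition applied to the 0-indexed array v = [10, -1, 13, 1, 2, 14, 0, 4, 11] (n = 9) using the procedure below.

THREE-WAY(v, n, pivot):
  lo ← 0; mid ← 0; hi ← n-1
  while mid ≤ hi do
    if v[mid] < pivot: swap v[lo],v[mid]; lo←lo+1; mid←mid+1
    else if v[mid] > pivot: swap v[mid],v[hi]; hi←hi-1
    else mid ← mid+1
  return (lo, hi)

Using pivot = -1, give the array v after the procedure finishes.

lo=0 mid=0 hi=8
10>-1: swap(0,8), hi=7 ⇒ [11, -1, 13, 1, 2, 14, 0, 4, 10]
11>-1: swap(0,7), hi=6 ⇒ [4, -1, 13, 1, 2, 14, 0, 11, 10]
4>-1: swap(0,6), hi=5 ⇒ [0, -1, 13, 1, 2, 14, 4, 11, 10]
0>-1: swap(0,5), hi=4 ⇒ [14, -1, 13, 1, 2, 0, 4, 11, 10]
14>-1: swap(0,4), hi=3 ⇒ [2, -1, 13, 1, 14, 0, 4, 11, 10]
2>-1: swap(0,3), hi=2 ⇒ [1, -1, 13, 2, 14, 0, 4, 11, 10]
1>-1: swap(0,2), hi=1 ⇒ [13, -1, 1, 2, 14, 0, 4, 11, 10]
13>-1: swap(0,1), hi=0 ⇒ [-1, 13, 1, 2, 14, 0, 4, 11, 10]
-1=-1: mid=1
done. lo=0 hi=0; v=[-1, 13, 1, 2, 14, 0, 4, 11, 10]

[-1, 13, 1, 2, 14, 0, 4, 11, 10]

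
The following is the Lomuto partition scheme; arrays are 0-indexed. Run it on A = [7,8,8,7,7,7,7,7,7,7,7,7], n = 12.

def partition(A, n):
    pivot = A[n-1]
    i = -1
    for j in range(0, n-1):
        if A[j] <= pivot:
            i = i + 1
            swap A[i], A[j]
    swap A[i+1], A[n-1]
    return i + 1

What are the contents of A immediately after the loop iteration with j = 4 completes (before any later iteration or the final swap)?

[7,7,7,8,8,7,7,7,7,7,7,7]

pivot = A[11] = 7; i = -1
j=0: A[0]=7 ≤ 7 → i=0, swap A[0],A[0] (no change) → [7,8,8,7,7,7,7,7,7,7,7,7]
j=1: A[1]=8 > 7 → no swap
j=2: A[2]=8 > 7 → no swap
j=3: A[3]=7 ≤ 7 → i=1, swap A[1],A[3] → [7,7,8,8,7,7,7,7,7,7,7,7]
j=4: A[4]=7 ≤ 7 → i=2, swap A[2],A[4] → [7,7,7,8,8,7,7,7,7,7,7,7]
(after j=4) A = [7,7,7,8,8,7,7,7,7,7,7,7]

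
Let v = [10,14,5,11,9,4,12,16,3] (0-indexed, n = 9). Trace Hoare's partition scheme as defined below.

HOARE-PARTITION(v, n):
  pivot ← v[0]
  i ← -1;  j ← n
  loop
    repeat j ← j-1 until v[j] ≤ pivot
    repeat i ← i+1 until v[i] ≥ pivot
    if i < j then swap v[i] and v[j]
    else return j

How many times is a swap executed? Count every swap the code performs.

3

pivot = v[0] = 10; i = -1, j = 9
j→8 (v[8]=3≤10), i→0 (v[0]=10≥10); i<j, swap → [3,14,5,11,9,4,12,16,10]
j→5 (v[5]=4≤10), i→1 (v[1]=14≥10); i<j, swap → [3,4,5,11,9,14,12,16,10]
j→4 (v[4]=9≤10), i→3 (v[3]=11≥10); i<j, swap → [3,4,5,9,11,14,12,16,10]
j→3, i→4; i≥j, return j=3. v = [3,4,5,9,11,14,12,16,10]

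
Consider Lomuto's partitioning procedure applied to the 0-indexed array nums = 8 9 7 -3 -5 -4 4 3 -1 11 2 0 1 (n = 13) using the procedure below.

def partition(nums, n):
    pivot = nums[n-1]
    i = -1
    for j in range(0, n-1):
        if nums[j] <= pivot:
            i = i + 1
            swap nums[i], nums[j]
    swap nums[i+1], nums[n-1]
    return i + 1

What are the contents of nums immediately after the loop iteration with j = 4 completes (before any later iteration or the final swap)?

pivot=1, i=-1
j=0: 8>1, skip
j=1: 9>1, skip
j=2: 7>1, skip
j=3: -3≤1, i=0, swap(0,3) ⇒ -3 9 7 8 -5 -4 4 3 -1 11 2 0 1
j=4: -5≤1, i=1, swap(1,4) ⇒ -3 -5 7 8 9 -4 4 3 -1 11 2 0 1
(after j=4) nums = -3 -5 7 8 9 -4 4 3 -1 11 2 0 1

-3 -5 7 8 9 -4 4 3 -1 11 2 0 1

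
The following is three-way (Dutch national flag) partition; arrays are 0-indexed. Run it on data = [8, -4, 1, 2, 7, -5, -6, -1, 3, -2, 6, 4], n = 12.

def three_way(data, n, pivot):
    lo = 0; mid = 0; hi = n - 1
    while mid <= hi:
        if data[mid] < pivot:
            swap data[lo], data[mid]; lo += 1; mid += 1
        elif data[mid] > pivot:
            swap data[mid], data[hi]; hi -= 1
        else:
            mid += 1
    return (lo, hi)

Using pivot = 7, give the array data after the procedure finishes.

[4, -4, 1, 2, -5, -6, -1, 3, -2, 6, 7, 8]

lo=0 mid=0 hi=11
8>7: swap(0,11), hi=10 ⇒ [4, -4, 1, 2, 7, -5, -6, -1, 3, -2, 6, 8]
4<7: swap(0,0), lo=1 mid=1 ⇒ [4, -4, 1, 2, 7, -5, -6, -1, 3, -2, 6, 8]
-4<7: swap(1,1), lo=2 mid=2 ⇒ [4, -4, 1, 2, 7, -5, -6, -1, 3, -2, 6, 8]
1<7: swap(2,2), lo=3 mid=3 ⇒ [4, -4, 1, 2, 7, -5, -6, -1, 3, -2, 6, 8]
2<7: swap(3,3), lo=4 mid=4 ⇒ [4, -4, 1, 2, 7, -5, -6, -1, 3, -2, 6, 8]
7=7: mid=5
-5<7: swap(4,5), lo=5 mid=6 ⇒ [4, -4, 1, 2, -5, 7, -6, -1, 3, -2, 6, 8]
-6<7: swap(5,6), lo=6 mid=7 ⇒ [4, -4, 1, 2, -5, -6, 7, -1, 3, -2, 6, 8]
-1<7: swap(6,7), lo=7 mid=8 ⇒ [4, -4, 1, 2, -5, -6, -1, 7, 3, -2, 6, 8]
3<7: swap(7,8), lo=8 mid=9 ⇒ [4, -4, 1, 2, -5, -6, -1, 3, 7, -2, 6, 8]
-2<7: swap(8,9), lo=9 mid=10 ⇒ [4, -4, 1, 2, -5, -6, -1, 3, -2, 7, 6, 8]
6<7: swap(9,10), lo=10 mid=11 ⇒ [4, -4, 1, 2, -5, -6, -1, 3, -2, 6, 7, 8]
done. lo=10 hi=10; data=[4, -4, 1, 2, -5, -6, -1, 3, -2, 6, 7, 8]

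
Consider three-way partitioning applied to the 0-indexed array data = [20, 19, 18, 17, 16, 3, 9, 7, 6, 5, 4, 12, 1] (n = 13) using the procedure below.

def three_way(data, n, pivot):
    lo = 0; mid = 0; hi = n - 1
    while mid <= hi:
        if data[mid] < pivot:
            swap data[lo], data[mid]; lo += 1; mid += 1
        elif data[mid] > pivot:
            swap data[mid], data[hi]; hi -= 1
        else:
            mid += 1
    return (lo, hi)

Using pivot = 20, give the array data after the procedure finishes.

[19, 18, 17, 16, 3, 9, 7, 6, 5, 4, 12, 1, 20]

lo=0 mid=0 hi=12
20=20: mid=1
19<20: swap(0,1), lo=1 mid=2 ⇒ [19, 20, 18, 17, 16, 3, 9, 7, 6, 5, 4, 12, 1]
18<20: swap(1,2), lo=2 mid=3 ⇒ [19, 18, 20, 17, 16, 3, 9, 7, 6, 5, 4, 12, 1]
17<20: swap(2,3), lo=3 mid=4 ⇒ [19, 18, 17, 20, 16, 3, 9, 7, 6, 5, 4, 12, 1]
16<20: swap(3,4), lo=4 mid=5 ⇒ [19, 18, 17, 16, 20, 3, 9, 7, 6, 5, 4, 12, 1]
3<20: swap(4,5), lo=5 mid=6 ⇒ [19, 18, 17, 16, 3, 20, 9, 7, 6, 5, 4, 12, 1]
9<20: swap(5,6), lo=6 mid=7 ⇒ [19, 18, 17, 16, 3, 9, 20, 7, 6, 5, 4, 12, 1]
7<20: swap(6,7), lo=7 mid=8 ⇒ [19, 18, 17, 16, 3, 9, 7, 20, 6, 5, 4, 12, 1]
6<20: swap(7,8), lo=8 mid=9 ⇒ [19, 18, 17, 16, 3, 9, 7, 6, 20, 5, 4, 12, 1]
5<20: swap(8,9), lo=9 mid=10 ⇒ [19, 18, 17, 16, 3, 9, 7, 6, 5, 20, 4, 12, 1]
4<20: swap(9,10), lo=10 mid=11 ⇒ [19, 18, 17, 16, 3, 9, 7, 6, 5, 4, 20, 12, 1]
12<20: swap(10,11), lo=11 mid=12 ⇒ [19, 18, 17, 16, 3, 9, 7, 6, 5, 4, 12, 20, 1]
1<20: swap(11,12), lo=12 mid=13 ⇒ [19, 18, 17, 16, 3, 9, 7, 6, 5, 4, 12, 1, 20]
done. lo=12 hi=12; data=[19, 18, 17, 16, 3, 9, 7, 6, 5, 4, 12, 1, 20]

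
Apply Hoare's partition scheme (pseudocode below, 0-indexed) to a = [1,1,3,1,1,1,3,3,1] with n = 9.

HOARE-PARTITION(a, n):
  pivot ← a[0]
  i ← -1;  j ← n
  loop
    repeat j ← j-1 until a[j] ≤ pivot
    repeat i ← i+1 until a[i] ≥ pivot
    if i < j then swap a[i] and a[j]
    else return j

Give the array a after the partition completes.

pivot = a[0] = 1; i = -1, j = 9
j→8 (a[8]=1≤1), i→0 (a[0]=1≥1); i<j, swap → [1,1,3,1,1,1,3,3,1]
j→5 (a[5]=1≤1), i→1 (a[1]=1≥1); i<j, swap → [1,1,3,1,1,1,3,3,1]
j→4 (a[4]=1≤1), i→2 (a[2]=3≥1); i<j, swap → [1,1,1,1,3,1,3,3,1]
j→3, i→3; i≥j, return j=3. a = [1,1,1,1,3,1,3,3,1]

[1,1,1,1,3,1,3,3,1]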